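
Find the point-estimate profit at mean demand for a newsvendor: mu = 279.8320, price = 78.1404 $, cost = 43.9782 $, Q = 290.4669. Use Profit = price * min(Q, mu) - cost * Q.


Sales at mu = min(290.4669, 279.8320) = 279.8320
Revenue = 78.1404 * 279.8320 = 21866.1844
Total cost = 43.9782 * 290.4669 = 12774.2114
Profit = 21866.1844 - 12774.2114 = 9091.9730

9091.9730 $


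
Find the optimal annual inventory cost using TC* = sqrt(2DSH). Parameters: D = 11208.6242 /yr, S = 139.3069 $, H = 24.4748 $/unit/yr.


2*D*S*H = 76431799.3278
TC* = sqrt(76431799.3278) = 8742.5282

8742.5282 $/yr


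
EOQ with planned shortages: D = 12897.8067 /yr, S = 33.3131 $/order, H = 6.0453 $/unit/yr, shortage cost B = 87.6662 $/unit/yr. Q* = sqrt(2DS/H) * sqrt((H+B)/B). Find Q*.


sqrt(2DS/H) = 377.0262
sqrt((H+B)/B) = 1.0339
Q* = 377.0262 * 1.0339 = 389.8090

389.8090 units


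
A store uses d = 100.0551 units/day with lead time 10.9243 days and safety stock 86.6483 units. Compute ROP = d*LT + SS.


d*LT = 100.0551 * 10.9243 = 1093.0319
ROP = 1093.0319 + 86.6483 = 1179.6802

1179.6802 units


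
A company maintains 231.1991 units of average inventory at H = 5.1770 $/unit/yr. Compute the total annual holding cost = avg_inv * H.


Cost = 231.1991 * 5.1770 = 1196.9177

1196.9177 $/yr


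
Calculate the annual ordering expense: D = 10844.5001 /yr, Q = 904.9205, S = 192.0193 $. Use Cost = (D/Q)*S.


Number of orders = D/Q = 11.9839
Cost = 11.9839 * 192.0193 = 2301.1450

2301.1450 $/yr


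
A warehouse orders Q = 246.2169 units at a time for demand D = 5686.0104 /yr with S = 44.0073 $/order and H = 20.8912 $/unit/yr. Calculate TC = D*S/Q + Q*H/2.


Ordering cost = D*S/Q = 1016.2827
Holding cost = Q*H/2 = 2571.8833
TC = 1016.2827 + 2571.8833 = 3588.1659

3588.1659 $/yr


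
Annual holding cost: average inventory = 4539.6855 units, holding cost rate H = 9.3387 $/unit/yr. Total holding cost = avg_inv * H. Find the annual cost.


Cost = 4539.6855 * 9.3387 = 42394.7610

42394.7610 $/yr


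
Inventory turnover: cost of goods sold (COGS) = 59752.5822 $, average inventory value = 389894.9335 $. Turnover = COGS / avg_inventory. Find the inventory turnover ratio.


Turnover = 59752.5822 / 389894.9335 = 0.1533

0.1533


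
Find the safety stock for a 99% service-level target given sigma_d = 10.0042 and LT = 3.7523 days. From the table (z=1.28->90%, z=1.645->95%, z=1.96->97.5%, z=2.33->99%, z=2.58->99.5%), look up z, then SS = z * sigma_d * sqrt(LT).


From the table, SL = 99% corresponds to z = 2.33
sqrt(LT) = sqrt(3.7523) = 1.9371
SS = 2.33 * 10.0042 * 1.9371 = 45.1530

45.1530 units


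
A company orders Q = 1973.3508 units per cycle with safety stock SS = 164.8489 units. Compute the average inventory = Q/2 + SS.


Q/2 = 986.6754
Avg = 986.6754 + 164.8489 = 1151.5243

1151.5243 units


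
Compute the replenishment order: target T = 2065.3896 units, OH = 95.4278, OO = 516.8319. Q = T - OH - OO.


Inventory position = OH + OO = 95.4278 + 516.8319 = 612.2597
Q = 2065.3896 - 612.2597 = 1453.1299

1453.1299 units


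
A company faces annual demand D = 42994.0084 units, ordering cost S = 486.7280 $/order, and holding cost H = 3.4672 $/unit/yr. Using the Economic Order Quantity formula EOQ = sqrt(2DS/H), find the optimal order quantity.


2*D*S = 2 * 42994.0084 * 486.7280 = 41852775.4410
2*D*S/H = 12071058.9066
EOQ = sqrt(12071058.9066) = 3474.3429

3474.3429 units


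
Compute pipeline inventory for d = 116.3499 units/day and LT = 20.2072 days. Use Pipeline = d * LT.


Pipeline = 116.3499 * 20.2072 = 2351.1057

2351.1057 units


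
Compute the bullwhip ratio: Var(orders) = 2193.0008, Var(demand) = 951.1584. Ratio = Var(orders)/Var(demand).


BW = 2193.0008 / 951.1584 = 2.3056

2.3056


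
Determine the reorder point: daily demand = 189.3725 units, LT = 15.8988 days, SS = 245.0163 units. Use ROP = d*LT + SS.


d*LT = 189.3725 * 15.8988 = 3010.7955
ROP = 3010.7955 + 245.0163 = 3255.8118

3255.8118 units


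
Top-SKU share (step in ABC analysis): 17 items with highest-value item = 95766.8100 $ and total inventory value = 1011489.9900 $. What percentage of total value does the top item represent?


Top item = 95766.8100
Total = 1011489.9900
Percentage = 95766.8100 / 1011489.9900 * 100 = 9.4679

9.4679%


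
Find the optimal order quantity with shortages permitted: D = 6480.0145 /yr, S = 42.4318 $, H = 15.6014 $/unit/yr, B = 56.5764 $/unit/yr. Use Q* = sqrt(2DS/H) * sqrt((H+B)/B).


sqrt(2DS/H) = 187.7444
sqrt((H+B)/B) = 1.1295
Q* = 187.7444 * 1.1295 = 212.0563

212.0563 units


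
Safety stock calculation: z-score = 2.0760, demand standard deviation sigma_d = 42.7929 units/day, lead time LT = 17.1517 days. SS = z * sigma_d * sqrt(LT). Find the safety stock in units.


sqrt(LT) = sqrt(17.1517) = 4.1415
SS = 2.0760 * 42.7929 * 4.1415 = 367.9194

367.9194 units


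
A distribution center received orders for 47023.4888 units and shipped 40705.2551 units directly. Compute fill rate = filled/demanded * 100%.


FR = 40705.2551 / 47023.4888 * 100 = 86.5637

86.5637%


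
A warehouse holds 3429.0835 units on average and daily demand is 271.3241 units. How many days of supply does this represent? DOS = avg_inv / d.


DOS = 3429.0835 / 271.3241 = 12.6383

12.6383 days


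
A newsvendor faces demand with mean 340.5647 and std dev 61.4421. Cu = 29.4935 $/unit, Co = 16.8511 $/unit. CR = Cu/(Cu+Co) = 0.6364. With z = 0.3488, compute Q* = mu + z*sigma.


CR = Cu/(Cu+Co) = 29.4935/(29.4935+16.8511) = 0.6364
z = 0.3488
Q* = 340.5647 + 0.3488 * 61.4421 = 361.9957

361.9957 units


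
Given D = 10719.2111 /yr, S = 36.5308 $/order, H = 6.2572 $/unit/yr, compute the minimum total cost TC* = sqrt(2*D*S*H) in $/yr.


2*D*S*H = 4900405.7322
TC* = sqrt(4900405.7322) = 2213.6860

2213.6860 $/yr


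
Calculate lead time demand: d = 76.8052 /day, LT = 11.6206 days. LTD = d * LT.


LTD = 76.8052 * 11.6206 = 892.5225

892.5225 units


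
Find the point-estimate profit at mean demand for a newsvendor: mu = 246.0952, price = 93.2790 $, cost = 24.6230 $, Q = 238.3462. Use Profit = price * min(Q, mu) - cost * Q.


Sales at mu = min(238.3462, 246.0952) = 238.3462
Revenue = 93.2790 * 238.3462 = 22232.6952
Total cost = 24.6230 * 238.3462 = 5868.7985
Profit = 22232.6952 - 5868.7985 = 16363.8967

16363.8967 $


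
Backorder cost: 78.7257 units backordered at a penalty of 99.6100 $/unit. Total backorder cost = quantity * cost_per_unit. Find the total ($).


Total = 78.7257 * 99.6100 = 7841.8670

7841.8670 $


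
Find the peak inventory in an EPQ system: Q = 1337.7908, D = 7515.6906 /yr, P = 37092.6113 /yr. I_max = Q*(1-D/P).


D/P = 0.2026
1 - D/P = 0.7974
I_max = 1337.7908 * 0.7974 = 1066.7281

1066.7281 units


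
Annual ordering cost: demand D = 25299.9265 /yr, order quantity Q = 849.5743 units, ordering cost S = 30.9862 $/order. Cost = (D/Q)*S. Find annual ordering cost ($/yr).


Number of orders = D/Q = 29.7795
Cost = 29.7795 * 30.9862 = 922.7546

922.7546 $/yr


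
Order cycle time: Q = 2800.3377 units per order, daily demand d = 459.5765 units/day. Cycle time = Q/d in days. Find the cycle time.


Cycle = 2800.3377 / 459.5765 = 6.0933

6.0933 days


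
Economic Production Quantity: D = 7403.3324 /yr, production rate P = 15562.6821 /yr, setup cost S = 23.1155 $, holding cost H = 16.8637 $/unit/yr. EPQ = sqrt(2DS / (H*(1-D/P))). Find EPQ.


1 - D/P = 1 - 0.4757 = 0.5243
H*(1-D/P) = 8.8415
2DS = 342263.4602
EPQ = sqrt(38711.1941) = 196.7516

196.7516 units


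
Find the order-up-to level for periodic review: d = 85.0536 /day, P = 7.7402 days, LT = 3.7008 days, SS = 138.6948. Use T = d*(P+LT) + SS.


P + LT = 11.4410
d*(P+LT) = 85.0536 * 11.4410 = 973.0982
T = 973.0982 + 138.6948 = 1111.7930

1111.7930 units


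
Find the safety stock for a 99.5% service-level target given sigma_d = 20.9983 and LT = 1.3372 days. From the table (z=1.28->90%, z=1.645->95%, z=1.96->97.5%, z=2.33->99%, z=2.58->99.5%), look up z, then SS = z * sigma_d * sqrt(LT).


From the table, SL = 99.5% corresponds to z = 2.58
sqrt(LT) = sqrt(1.3372) = 1.1564
SS = 2.58 * 20.9983 * 1.1564 = 62.6473

62.6473 units


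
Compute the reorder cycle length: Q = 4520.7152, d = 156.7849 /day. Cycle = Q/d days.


Cycle = 4520.7152 / 156.7849 = 28.8339

28.8339 days


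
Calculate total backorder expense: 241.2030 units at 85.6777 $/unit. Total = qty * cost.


Total = 241.2030 * 85.6777 = 20665.7183

20665.7183 $


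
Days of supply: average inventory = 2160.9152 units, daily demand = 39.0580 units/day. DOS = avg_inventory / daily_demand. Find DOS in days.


DOS = 2160.9152 / 39.0580 = 55.3258

55.3258 days


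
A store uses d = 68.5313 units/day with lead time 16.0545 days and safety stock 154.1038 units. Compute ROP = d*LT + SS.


d*LT = 68.5313 * 16.0545 = 1100.2358
ROP = 1100.2358 + 154.1038 = 1254.3396

1254.3396 units


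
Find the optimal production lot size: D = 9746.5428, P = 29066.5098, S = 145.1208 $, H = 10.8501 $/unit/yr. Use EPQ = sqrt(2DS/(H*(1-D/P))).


1 - D/P = 1 - 0.3353 = 0.6647
H*(1-D/P) = 7.2119
2DS = 2828852.1767
EPQ = sqrt(392250.0603) = 626.2987

626.2987 units


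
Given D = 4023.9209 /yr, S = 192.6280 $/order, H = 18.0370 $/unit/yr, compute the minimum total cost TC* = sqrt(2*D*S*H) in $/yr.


2*D*S*H = 27961672.9323
TC* = sqrt(27961672.9323) = 5287.8798

5287.8798 $/yr


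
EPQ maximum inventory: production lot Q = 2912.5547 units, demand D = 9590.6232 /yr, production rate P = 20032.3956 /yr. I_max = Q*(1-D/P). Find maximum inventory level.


D/P = 0.4788
1 - D/P = 0.5212
I_max = 2912.5547 * 0.5212 = 1518.1526

1518.1526 units


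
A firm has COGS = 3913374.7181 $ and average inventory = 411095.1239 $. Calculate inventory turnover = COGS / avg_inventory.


Turnover = 3913374.7181 / 411095.1239 = 9.5194

9.5194


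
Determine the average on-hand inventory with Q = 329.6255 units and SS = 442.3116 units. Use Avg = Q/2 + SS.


Q/2 = 164.8127
Avg = 164.8127 + 442.3116 = 607.1244

607.1244 units


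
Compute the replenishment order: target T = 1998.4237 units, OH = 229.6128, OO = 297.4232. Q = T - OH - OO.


Inventory position = OH + OO = 229.6128 + 297.4232 = 527.0360
Q = 1998.4237 - 527.0360 = 1471.3877

1471.3877 units


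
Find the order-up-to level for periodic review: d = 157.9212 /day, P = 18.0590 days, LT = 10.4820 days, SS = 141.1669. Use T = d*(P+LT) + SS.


P + LT = 28.5410
d*(P+LT) = 157.9212 * 28.5410 = 4507.2290
T = 4507.2290 + 141.1669 = 4648.3959

4648.3959 units


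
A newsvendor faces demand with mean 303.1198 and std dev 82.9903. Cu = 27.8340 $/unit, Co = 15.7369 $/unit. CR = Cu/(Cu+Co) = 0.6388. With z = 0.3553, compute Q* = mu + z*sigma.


CR = Cu/(Cu+Co) = 27.8340/(27.8340+15.7369) = 0.6388
z = 0.3553
Q* = 303.1198 + 0.3553 * 82.9903 = 332.6063

332.6063 units


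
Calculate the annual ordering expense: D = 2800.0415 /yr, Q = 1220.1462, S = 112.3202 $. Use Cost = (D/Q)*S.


Number of orders = D/Q = 2.2948
Cost = 2.2948 * 112.3202 = 257.7570

257.7570 $/yr


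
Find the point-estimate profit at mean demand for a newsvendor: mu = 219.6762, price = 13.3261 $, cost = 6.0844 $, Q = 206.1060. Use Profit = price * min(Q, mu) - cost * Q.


Sales at mu = min(206.1060, 219.6762) = 206.1060
Revenue = 13.3261 * 206.1060 = 2746.5892
Total cost = 6.0844 * 206.1060 = 1254.0313
Profit = 2746.5892 - 1254.0313 = 1492.5578

1492.5578 $


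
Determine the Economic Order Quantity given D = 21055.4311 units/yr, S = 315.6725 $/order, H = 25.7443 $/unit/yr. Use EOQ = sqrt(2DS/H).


2*D*S = 2 * 21055.4311 * 315.6725 = 13293241.1478
2*D*S/H = 516356.6750
EOQ = sqrt(516356.6750) = 718.5796

718.5796 units


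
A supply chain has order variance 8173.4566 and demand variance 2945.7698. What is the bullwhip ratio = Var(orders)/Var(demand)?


BW = 8173.4566 / 2945.7698 = 2.7746

2.7746


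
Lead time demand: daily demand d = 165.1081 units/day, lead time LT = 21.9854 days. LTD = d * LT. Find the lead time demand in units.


LTD = 165.1081 * 21.9854 = 3629.9676

3629.9676 units


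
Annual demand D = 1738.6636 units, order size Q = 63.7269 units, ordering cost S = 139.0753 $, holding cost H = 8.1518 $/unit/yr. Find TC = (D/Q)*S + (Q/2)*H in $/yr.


Ordering cost = D*S/Q = 3794.3971
Holding cost = Q*H/2 = 259.7445
TC = 3794.3971 + 259.7445 = 4054.1415

4054.1415 $/yr


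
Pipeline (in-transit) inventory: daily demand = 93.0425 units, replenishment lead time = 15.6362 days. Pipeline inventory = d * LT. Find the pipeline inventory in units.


Pipeline = 93.0425 * 15.6362 = 1454.8311

1454.8311 units


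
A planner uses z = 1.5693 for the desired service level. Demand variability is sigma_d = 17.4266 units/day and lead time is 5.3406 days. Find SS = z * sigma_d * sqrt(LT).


sqrt(LT) = sqrt(5.3406) = 2.3110
SS = 1.5693 * 17.4266 * 2.3110 = 63.1995

63.1995 units


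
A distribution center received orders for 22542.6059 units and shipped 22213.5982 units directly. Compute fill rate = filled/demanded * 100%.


FR = 22213.5982 / 22542.6059 * 100 = 98.5405

98.5405%


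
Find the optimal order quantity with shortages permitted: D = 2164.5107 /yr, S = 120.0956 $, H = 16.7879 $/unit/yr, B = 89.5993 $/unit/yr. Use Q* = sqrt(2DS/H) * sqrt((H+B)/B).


sqrt(2DS/H) = 175.9787
sqrt((H+B)/B) = 1.0897
Q* = 175.9787 * 1.0897 = 191.7576

191.7576 units


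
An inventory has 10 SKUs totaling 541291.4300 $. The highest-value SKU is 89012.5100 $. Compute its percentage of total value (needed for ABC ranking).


Top item = 89012.5100
Total = 541291.4300
Percentage = 89012.5100 / 541291.4300 * 100 = 16.4445

16.4445%


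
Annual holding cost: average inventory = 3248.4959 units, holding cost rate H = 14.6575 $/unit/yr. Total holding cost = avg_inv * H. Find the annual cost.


Cost = 3248.4959 * 14.6575 = 47614.8287

47614.8287 $/yr


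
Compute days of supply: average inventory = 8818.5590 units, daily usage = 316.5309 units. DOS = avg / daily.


DOS = 8818.5590 / 316.5309 = 27.8600

27.8600 days


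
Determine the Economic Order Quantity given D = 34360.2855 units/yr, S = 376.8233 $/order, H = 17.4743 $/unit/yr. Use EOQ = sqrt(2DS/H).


2*D*S = 2 * 34360.2855 * 376.8233 = 25895512.3421
2*D*S/H = 1481919.8676
EOQ = sqrt(1481919.8676) = 1217.3413

1217.3413 units


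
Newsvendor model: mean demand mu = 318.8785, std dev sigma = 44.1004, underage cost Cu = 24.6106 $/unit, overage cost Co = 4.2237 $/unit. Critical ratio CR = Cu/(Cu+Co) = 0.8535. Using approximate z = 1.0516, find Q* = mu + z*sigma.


CR = Cu/(Cu+Co) = 24.6106/(24.6106+4.2237) = 0.8535
z = 1.0516
Q* = 318.8785 + 1.0516 * 44.1004 = 365.2545

365.2545 units


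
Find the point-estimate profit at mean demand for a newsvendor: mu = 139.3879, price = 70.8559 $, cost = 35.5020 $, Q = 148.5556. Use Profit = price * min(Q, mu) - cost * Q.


Sales at mu = min(148.5556, 139.3879) = 139.3879
Revenue = 70.8559 * 139.3879 = 9876.4551
Total cost = 35.5020 * 148.5556 = 5274.0209
Profit = 9876.4551 - 5274.0209 = 4602.4342

4602.4342 $


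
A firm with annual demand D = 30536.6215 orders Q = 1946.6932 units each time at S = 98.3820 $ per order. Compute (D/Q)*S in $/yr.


Number of orders = D/Q = 15.6864
Cost = 15.6864 * 98.3820 = 1543.2601

1543.2601 $/yr


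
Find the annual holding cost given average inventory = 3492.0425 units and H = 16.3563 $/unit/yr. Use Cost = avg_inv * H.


Cost = 3492.0425 * 16.3563 = 57116.8947

57116.8947 $/yr


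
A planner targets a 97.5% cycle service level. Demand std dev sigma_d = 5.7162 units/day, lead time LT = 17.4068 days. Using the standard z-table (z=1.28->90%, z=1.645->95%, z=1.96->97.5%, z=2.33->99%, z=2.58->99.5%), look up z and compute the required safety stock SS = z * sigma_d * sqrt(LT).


From the table, SL = 97.5% corresponds to z = 1.96
sqrt(LT) = sqrt(17.4068) = 4.1721
SS = 1.96 * 5.7162 * 4.1721 = 46.7437

46.7437 units


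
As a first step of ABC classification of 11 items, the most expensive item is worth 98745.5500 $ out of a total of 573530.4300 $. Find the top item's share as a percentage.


Top item = 98745.5500
Total = 573530.4300
Percentage = 98745.5500 / 573530.4300 * 100 = 17.2171

17.2171%


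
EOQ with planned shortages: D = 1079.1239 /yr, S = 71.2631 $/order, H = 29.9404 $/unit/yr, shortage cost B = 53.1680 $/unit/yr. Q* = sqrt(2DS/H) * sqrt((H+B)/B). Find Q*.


sqrt(2DS/H) = 71.6728
sqrt((H+B)/B) = 1.2503
Q* = 71.6728 * 1.2503 = 89.6090

89.6090 units


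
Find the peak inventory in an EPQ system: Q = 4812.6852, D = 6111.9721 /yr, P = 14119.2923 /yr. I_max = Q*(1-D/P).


D/P = 0.4329
1 - D/P = 0.5671
I_max = 4812.6852 * 0.5671 = 2729.3657

2729.3657 units


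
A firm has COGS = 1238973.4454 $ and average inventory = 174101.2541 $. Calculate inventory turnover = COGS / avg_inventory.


Turnover = 1238973.4454 / 174101.2541 = 7.1164

7.1164


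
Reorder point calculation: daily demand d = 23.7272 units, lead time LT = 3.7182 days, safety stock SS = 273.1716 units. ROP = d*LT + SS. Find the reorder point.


d*LT = 23.7272 * 3.7182 = 88.2225
ROP = 88.2225 + 273.1716 = 361.3941

361.3941 units


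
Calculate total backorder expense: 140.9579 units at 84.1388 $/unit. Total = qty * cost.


Total = 140.9579 * 84.1388 = 11860.0286

11860.0286 $


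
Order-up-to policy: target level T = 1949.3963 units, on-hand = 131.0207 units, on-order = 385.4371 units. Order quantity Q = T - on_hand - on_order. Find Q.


Inventory position = OH + OO = 131.0207 + 385.4371 = 516.4578
Q = 1949.3963 - 516.4578 = 1432.9385

1432.9385 units


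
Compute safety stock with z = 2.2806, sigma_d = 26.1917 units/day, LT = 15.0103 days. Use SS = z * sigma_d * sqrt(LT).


sqrt(LT) = sqrt(15.0103) = 3.8743
SS = 2.2806 * 26.1917 * 3.8743 = 231.4235

231.4235 units


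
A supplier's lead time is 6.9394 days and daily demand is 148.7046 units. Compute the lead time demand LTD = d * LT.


LTD = 148.7046 * 6.9394 = 1031.9207

1031.9207 units


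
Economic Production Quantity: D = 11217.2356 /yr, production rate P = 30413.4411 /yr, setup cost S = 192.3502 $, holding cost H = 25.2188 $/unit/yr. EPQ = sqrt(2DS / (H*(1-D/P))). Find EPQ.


1 - D/P = 1 - 0.3688 = 0.6312
H*(1-D/P) = 15.9175
2DS = 4315275.0222
EPQ = sqrt(271102.9431) = 520.6755

520.6755 units


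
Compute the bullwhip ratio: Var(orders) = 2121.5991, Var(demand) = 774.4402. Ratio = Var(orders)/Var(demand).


BW = 2121.5991 / 774.4402 = 2.7395

2.7395


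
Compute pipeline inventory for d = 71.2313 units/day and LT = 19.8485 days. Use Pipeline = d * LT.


Pipeline = 71.2313 * 19.8485 = 1413.8345

1413.8345 units


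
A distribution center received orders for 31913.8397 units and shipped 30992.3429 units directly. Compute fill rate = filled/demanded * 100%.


FR = 30992.3429 / 31913.8397 * 100 = 97.1125

97.1125%


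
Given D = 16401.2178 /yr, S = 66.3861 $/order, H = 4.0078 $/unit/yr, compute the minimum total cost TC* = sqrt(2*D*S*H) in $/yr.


2*D*S*H = 8727488.5609
TC* = sqrt(8727488.5609) = 2954.2323

2954.2323 $/yr


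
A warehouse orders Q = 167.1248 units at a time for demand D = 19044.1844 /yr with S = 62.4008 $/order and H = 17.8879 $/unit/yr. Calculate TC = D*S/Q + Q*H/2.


Ordering cost = D*S/Q = 7110.6882
Holding cost = Q*H/2 = 1494.7559
TC = 7110.6882 + 1494.7559 = 8605.4440

8605.4440 $/yr


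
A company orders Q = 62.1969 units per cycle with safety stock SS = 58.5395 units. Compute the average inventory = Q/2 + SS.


Q/2 = 31.0984
Avg = 31.0984 + 58.5395 = 89.6379

89.6379 units


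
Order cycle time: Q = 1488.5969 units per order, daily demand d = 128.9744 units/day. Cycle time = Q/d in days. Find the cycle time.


Cycle = 1488.5969 / 128.9744 = 11.5418

11.5418 days


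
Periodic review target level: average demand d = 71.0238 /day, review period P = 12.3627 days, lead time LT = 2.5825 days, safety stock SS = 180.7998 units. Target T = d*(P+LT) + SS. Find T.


P + LT = 14.9452
d*(P+LT) = 71.0238 * 14.9452 = 1061.4649
T = 1061.4649 + 180.7998 = 1242.2647

1242.2647 units


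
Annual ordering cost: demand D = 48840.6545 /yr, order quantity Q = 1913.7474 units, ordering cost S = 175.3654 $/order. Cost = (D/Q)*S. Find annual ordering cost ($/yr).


Number of orders = D/Q = 25.5210
Cost = 25.5210 * 175.3654 = 4475.4919

4475.4919 $/yr


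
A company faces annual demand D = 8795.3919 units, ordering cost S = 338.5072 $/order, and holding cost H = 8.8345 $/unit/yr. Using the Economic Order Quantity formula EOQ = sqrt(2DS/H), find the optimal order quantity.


2*D*S = 2 * 8795.3919 * 338.5072 = 5954606.9699
2*D*S/H = 674017.4283
EOQ = sqrt(674017.4283) = 820.9856

820.9856 units


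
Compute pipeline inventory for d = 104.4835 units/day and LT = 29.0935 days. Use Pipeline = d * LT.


Pipeline = 104.4835 * 29.0935 = 3039.7907

3039.7907 units


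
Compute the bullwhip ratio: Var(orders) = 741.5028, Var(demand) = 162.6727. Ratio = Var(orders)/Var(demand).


BW = 741.5028 / 162.6727 = 4.5582

4.5582


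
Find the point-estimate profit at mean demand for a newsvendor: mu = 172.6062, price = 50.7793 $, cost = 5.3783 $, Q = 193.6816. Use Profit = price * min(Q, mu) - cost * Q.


Sales at mu = min(193.6816, 172.6062) = 172.6062
Revenue = 50.7793 * 172.6062 = 8764.8220
Total cost = 5.3783 * 193.6816 = 1041.6777
Profit = 8764.8220 - 1041.6777 = 7723.1443

7723.1443 $


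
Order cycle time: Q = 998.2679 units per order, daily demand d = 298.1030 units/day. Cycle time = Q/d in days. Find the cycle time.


Cycle = 998.2679 / 298.1030 = 3.3487

3.3487 days


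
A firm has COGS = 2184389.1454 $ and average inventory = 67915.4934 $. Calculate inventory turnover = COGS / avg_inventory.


Turnover = 2184389.1454 / 67915.4934 = 32.1633

32.1633


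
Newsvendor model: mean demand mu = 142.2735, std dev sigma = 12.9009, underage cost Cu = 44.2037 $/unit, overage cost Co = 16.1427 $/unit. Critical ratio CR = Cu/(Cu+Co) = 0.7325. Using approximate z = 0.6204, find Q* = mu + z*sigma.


CR = Cu/(Cu+Co) = 44.2037/(44.2037+16.1427) = 0.7325
z = 0.6204
Q* = 142.2735 + 0.6204 * 12.9009 = 150.2772

150.2772 units


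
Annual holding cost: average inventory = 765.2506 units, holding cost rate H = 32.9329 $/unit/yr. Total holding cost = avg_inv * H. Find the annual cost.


Cost = 765.2506 * 32.9329 = 25201.9215

25201.9215 $/yr


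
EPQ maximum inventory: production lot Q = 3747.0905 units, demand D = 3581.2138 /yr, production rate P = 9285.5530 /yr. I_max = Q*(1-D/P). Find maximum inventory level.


D/P = 0.3857
1 - D/P = 0.6143
I_max = 3747.0905 * 0.6143 = 2301.9281

2301.9281 units


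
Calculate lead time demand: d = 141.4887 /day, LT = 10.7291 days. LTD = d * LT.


LTD = 141.4887 * 10.7291 = 1518.0464

1518.0464 units


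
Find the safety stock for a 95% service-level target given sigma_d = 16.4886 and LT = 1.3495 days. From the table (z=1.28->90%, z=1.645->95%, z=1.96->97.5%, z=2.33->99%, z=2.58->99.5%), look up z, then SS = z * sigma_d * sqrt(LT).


From the table, SL = 95% corresponds to z = 1.645
sqrt(LT) = sqrt(1.3495) = 1.1617
SS = 1.645 * 16.4886 * 1.1617 = 31.5091

31.5091 units


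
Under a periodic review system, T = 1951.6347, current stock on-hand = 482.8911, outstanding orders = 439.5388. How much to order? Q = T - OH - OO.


Inventory position = OH + OO = 482.8911 + 439.5388 = 922.4299
Q = 1951.6347 - 922.4299 = 1029.2048

1029.2048 units


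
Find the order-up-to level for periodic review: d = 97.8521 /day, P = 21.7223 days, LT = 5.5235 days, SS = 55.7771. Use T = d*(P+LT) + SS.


P + LT = 27.2458
d*(P+LT) = 97.8521 * 27.2458 = 2666.0587
T = 2666.0587 + 55.7771 = 2721.8358

2721.8358 units


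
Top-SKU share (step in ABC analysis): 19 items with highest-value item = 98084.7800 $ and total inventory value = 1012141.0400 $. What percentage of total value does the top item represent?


Top item = 98084.7800
Total = 1012141.0400
Percentage = 98084.7800 / 1012141.0400 * 100 = 9.6908

9.6908%


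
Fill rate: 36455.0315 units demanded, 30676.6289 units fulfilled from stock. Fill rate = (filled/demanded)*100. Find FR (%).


FR = 30676.6289 / 36455.0315 * 100 = 84.1492

84.1492%


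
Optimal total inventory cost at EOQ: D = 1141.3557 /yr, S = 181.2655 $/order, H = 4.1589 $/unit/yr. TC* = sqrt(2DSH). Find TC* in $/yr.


2*D*S*H = 1720856.4303
TC* = sqrt(1720856.4303) = 1311.8142

1311.8142 $/yr


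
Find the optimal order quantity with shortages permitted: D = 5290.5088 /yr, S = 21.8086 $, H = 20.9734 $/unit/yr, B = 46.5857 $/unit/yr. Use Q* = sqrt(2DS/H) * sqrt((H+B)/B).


sqrt(2DS/H) = 104.8922
sqrt((H+B)/B) = 1.2042
Q* = 104.8922 * 1.2042 = 126.3161

126.3161 units


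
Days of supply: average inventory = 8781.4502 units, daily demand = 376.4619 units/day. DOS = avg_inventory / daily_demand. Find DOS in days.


DOS = 8781.4502 / 376.4619 = 23.3263

23.3263 days


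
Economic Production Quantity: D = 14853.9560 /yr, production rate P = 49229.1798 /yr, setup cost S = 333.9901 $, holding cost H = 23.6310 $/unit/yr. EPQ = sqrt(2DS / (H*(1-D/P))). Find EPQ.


1 - D/P = 1 - 0.3017 = 0.6983
H*(1-D/P) = 16.5008
2DS = 9922148.4997
EPQ = sqrt(601313.1317) = 775.4438

775.4438 units


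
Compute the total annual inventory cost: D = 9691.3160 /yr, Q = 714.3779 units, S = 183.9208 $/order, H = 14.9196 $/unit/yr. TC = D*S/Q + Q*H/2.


Ordering cost = D*S/Q = 2495.0864
Holding cost = Q*H/2 = 5329.1163
TC = 2495.0864 + 5329.1163 = 7824.2027

7824.2027 $/yr


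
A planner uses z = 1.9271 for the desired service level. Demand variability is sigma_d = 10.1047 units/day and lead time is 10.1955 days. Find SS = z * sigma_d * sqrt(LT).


sqrt(LT) = sqrt(10.1955) = 3.1930
SS = 1.9271 * 10.1047 * 3.1930 = 62.1773

62.1773 units


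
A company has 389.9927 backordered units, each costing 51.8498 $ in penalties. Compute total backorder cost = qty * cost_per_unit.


Total = 389.9927 * 51.8498 = 20221.0435

20221.0435 $


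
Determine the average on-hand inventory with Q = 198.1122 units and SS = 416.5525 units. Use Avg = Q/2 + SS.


Q/2 = 99.0561
Avg = 99.0561 + 416.5525 = 515.6086

515.6086 units


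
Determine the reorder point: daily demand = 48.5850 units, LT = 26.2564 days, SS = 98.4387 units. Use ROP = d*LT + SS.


d*LT = 48.5850 * 26.2564 = 1275.6672
ROP = 1275.6672 + 98.4387 = 1374.1059

1374.1059 units


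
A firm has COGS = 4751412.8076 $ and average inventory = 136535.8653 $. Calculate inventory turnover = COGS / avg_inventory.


Turnover = 4751412.8076 / 136535.8653 = 34.7997

34.7997


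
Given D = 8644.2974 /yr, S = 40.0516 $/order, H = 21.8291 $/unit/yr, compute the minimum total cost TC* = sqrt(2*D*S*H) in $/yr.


2*D*S*H = 15115252.1443
TC* = sqrt(15115252.1443) = 3887.8339

3887.8339 $/yr


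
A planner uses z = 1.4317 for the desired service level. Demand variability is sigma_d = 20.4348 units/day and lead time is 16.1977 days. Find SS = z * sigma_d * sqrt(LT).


sqrt(LT) = sqrt(16.1977) = 4.0246
SS = 1.4317 * 20.4348 * 4.0246 = 117.7468

117.7468 units


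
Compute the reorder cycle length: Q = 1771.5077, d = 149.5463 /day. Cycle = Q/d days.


Cycle = 1771.5077 / 149.5463 = 11.8459

11.8459 days


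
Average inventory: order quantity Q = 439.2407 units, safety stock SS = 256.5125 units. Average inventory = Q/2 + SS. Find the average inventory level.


Q/2 = 219.6204
Avg = 219.6204 + 256.5125 = 476.1328

476.1328 units


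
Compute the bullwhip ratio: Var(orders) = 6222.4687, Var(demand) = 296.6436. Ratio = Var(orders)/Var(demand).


BW = 6222.4687 / 296.6436 = 20.9762

20.9762


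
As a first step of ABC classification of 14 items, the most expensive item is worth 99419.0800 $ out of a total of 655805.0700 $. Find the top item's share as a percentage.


Top item = 99419.0800
Total = 655805.0700
Percentage = 99419.0800 / 655805.0700 * 100 = 15.1599

15.1599%


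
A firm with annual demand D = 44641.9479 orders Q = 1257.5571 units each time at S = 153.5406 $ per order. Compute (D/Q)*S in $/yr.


Number of orders = D/Q = 35.4989
Cost = 35.4989 * 153.5406 = 5450.5290

5450.5290 $/yr


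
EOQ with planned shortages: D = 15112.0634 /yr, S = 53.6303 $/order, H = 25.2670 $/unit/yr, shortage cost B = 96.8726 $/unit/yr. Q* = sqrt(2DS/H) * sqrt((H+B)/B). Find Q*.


sqrt(2DS/H) = 253.2825
sqrt((H+B)/B) = 1.1229
Q* = 253.2825 * 1.1229 = 284.4022

284.4022 units


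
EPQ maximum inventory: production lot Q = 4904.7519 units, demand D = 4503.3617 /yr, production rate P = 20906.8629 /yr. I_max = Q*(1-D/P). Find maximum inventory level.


D/P = 0.2154
1 - D/P = 0.7846
I_max = 4904.7519 * 0.7846 = 3848.2628

3848.2628 units


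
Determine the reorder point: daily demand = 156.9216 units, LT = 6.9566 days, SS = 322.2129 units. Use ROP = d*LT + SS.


d*LT = 156.9216 * 6.9566 = 1091.6408
ROP = 1091.6408 + 322.2129 = 1413.8537

1413.8537 units


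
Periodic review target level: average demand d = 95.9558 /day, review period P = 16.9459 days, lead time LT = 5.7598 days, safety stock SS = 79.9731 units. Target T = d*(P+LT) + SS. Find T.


P + LT = 22.7057
d*(P+LT) = 95.9558 * 22.7057 = 2178.7436
T = 2178.7436 + 79.9731 = 2258.7167

2258.7167 units


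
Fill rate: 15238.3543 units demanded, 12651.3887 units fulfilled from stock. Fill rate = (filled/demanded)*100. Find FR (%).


FR = 12651.3887 / 15238.3543 * 100 = 83.0233

83.0233%


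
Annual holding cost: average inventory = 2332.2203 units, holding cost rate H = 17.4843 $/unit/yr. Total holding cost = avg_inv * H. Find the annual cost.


Cost = 2332.2203 * 17.4843 = 40777.2394

40777.2394 $/yr


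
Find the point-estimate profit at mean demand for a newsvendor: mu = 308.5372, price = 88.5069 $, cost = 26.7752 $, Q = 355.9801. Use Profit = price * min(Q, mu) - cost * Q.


Sales at mu = min(355.9801, 308.5372) = 308.5372
Revenue = 88.5069 * 308.5372 = 27307.6711
Total cost = 26.7752 * 355.9801 = 9531.4384
Profit = 27307.6711 - 9531.4384 = 17776.2327

17776.2327 $


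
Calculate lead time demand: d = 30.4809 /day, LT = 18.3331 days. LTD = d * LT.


LTD = 30.4809 * 18.3331 = 558.8094

558.8094 units


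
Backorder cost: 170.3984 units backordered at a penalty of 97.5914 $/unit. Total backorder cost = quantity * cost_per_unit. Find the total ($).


Total = 170.3984 * 97.5914 = 16629.4184

16629.4184 $


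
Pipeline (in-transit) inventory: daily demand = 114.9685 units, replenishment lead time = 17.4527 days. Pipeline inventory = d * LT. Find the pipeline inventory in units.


Pipeline = 114.9685 * 17.4527 = 2006.5107

2006.5107 units


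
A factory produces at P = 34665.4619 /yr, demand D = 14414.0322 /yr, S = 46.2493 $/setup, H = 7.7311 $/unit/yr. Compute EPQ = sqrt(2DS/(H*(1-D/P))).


1 - D/P = 1 - 0.4158 = 0.5842
H*(1-D/P) = 4.5165
2DS = 1333277.7989
EPQ = sqrt(295202.9270) = 543.3258

543.3258 units


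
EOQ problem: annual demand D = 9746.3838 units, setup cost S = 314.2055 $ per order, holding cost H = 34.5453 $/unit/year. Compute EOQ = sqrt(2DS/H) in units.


2*D*S = 2 * 9746.3838 * 314.2055 = 6124734.7901
2*D*S/H = 177295.7476
EOQ = sqrt(177295.7476) = 421.0650

421.0650 units


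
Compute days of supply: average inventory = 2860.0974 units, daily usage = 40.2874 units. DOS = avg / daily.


DOS = 2860.0974 / 40.2874 = 70.9924

70.9924 days


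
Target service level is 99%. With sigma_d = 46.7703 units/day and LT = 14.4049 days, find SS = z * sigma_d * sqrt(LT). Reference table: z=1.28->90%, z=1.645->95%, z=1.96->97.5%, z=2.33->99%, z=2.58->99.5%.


From the table, SL = 99% corresponds to z = 2.33
sqrt(LT) = sqrt(14.4049) = 3.7954
SS = 2.33 * 46.7703 * 3.7954 = 413.6006

413.6006 units


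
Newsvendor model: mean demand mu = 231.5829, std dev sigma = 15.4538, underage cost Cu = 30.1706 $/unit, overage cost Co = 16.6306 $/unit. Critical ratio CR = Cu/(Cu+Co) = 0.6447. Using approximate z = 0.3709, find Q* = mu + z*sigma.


CR = Cu/(Cu+Co) = 30.1706/(30.1706+16.6306) = 0.6447
z = 0.3709
Q* = 231.5829 + 0.3709 * 15.4538 = 237.3147

237.3147 units


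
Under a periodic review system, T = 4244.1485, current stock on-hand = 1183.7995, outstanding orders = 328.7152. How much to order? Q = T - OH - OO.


Inventory position = OH + OO = 1183.7995 + 328.7152 = 1512.5147
Q = 4244.1485 - 1512.5147 = 2731.6338

2731.6338 units


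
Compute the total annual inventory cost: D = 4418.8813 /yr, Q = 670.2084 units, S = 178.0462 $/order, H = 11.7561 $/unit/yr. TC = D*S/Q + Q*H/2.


Ordering cost = D*S/Q = 1173.9110
Holding cost = Q*H/2 = 3939.5185
TC = 1173.9110 + 3939.5185 = 5113.4295

5113.4295 $/yr


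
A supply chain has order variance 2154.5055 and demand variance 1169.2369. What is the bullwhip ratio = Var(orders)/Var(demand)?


BW = 2154.5055 / 1169.2369 = 1.8427

1.8427


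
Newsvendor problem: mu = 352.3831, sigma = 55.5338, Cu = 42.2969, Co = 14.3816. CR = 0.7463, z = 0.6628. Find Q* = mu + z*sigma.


CR = Cu/(Cu+Co) = 42.2969/(42.2969+14.3816) = 0.7463
z = 0.6628
Q* = 352.3831 + 0.6628 * 55.5338 = 389.1909

389.1909 units


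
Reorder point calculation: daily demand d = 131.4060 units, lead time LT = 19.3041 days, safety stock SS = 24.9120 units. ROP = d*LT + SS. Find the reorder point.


d*LT = 131.4060 * 19.3041 = 2536.6746
ROP = 2536.6746 + 24.9120 = 2561.5866

2561.5866 units


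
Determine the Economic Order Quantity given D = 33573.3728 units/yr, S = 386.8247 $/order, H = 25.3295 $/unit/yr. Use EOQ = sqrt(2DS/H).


2*D*S = 2 * 33573.3728 * 386.8247 = 25974019.7227
2*D*S/H = 1025445.4183
EOQ = sqrt(1025445.4183) = 1012.6428

1012.6428 units


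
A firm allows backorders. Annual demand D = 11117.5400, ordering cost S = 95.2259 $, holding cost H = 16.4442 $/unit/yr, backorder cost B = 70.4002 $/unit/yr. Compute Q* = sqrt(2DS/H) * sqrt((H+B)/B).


sqrt(2DS/H) = 358.8315
sqrt((H+B)/B) = 1.1107
Q* = 358.8315 * 1.1107 = 398.5424

398.5424 units


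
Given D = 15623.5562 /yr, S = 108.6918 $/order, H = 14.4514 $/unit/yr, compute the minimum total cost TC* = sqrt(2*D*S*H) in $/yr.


2*D*S*H = 49081360.5099
TC* = sqrt(49081360.5099) = 7005.8091

7005.8091 $/yr


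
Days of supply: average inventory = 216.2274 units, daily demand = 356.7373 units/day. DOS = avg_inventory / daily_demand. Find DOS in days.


DOS = 216.2274 / 356.7373 = 0.6061

0.6061 days


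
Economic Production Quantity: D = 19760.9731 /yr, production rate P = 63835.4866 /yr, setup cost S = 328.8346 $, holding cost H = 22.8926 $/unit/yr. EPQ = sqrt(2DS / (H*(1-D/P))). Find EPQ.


1 - D/P = 1 - 0.3096 = 0.6904
H*(1-D/P) = 15.8059
2DS = 12996183.3699
EPQ = sqrt(822233.8585) = 906.7711

906.7711 units


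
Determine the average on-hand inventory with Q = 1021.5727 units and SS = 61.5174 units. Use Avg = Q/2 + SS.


Q/2 = 510.7864
Avg = 510.7864 + 61.5174 = 572.3038

572.3038 units


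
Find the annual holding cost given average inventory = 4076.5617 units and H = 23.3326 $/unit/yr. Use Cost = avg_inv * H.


Cost = 4076.5617 * 23.3326 = 95116.7835

95116.7835 $/yr


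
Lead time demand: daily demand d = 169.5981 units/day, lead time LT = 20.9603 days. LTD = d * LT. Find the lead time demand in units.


LTD = 169.5981 * 20.9603 = 3554.8271

3554.8271 units


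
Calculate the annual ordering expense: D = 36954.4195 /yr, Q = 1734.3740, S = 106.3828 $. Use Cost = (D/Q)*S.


Number of orders = D/Q = 21.3071
Cost = 21.3071 * 106.3828 = 2266.7052

2266.7052 $/yr


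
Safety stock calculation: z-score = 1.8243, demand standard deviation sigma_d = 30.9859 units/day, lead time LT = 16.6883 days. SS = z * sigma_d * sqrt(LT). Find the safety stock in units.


sqrt(LT) = sqrt(16.6883) = 4.0851
SS = 1.8243 * 30.9859 * 4.0851 = 230.9226

230.9226 units


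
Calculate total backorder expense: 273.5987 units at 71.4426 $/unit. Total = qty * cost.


Total = 273.5987 * 71.4426 = 19546.6025

19546.6025 $


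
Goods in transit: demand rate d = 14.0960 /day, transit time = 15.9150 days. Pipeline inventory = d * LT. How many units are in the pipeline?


Pipeline = 14.0960 * 15.9150 = 224.3378

224.3378 units


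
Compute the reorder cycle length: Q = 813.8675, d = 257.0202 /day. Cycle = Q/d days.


Cycle = 813.8675 / 257.0202 = 3.1666

3.1666 days


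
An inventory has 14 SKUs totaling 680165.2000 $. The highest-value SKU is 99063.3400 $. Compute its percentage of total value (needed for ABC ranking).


Top item = 99063.3400
Total = 680165.2000
Percentage = 99063.3400 / 680165.2000 * 100 = 14.5646

14.5646%


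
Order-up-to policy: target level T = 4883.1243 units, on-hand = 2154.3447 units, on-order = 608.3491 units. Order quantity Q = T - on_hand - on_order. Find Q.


Inventory position = OH + OO = 2154.3447 + 608.3491 = 2762.6938
Q = 4883.1243 - 2762.6938 = 2120.4305

2120.4305 units


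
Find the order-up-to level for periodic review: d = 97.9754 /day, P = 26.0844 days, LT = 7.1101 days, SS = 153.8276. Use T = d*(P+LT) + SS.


P + LT = 33.1945
d*(P+LT) = 97.9754 * 33.1945 = 3252.2444
T = 3252.2444 + 153.8276 = 3406.0720

3406.0720 units


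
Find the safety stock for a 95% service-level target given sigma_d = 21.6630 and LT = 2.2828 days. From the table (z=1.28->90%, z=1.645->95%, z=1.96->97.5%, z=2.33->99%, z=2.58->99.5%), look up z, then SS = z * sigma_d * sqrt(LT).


From the table, SL = 95% corresponds to z = 1.645
sqrt(LT) = sqrt(2.2828) = 1.5109
SS = 1.645 * 21.6630 * 1.5109 = 53.8417

53.8417 units


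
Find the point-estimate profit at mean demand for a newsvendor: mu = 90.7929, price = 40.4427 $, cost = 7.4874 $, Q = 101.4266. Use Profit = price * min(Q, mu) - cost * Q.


Sales at mu = min(101.4266, 90.7929) = 90.7929
Revenue = 40.4427 * 90.7929 = 3671.9100
Total cost = 7.4874 * 101.4266 = 759.4215
Profit = 3671.9100 - 759.4215 = 2912.4885

2912.4885 $


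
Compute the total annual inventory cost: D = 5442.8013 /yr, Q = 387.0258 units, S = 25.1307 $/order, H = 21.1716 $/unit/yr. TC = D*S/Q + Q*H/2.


Ordering cost = D*S/Q = 353.4168
Holding cost = Q*H/2 = 4096.9777
TC = 353.4168 + 4096.9777 = 4450.3945

4450.3945 $/yr


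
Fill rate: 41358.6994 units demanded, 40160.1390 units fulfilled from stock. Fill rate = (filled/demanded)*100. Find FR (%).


FR = 40160.1390 / 41358.6994 * 100 = 97.1020

97.1020%


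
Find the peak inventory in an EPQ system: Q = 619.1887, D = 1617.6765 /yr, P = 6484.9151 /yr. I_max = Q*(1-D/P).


D/P = 0.2495
1 - D/P = 0.7505
I_max = 619.1887 * 0.7505 = 464.7307

464.7307 units


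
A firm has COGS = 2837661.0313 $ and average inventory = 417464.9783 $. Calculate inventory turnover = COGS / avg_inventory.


Turnover = 2837661.0313 / 417464.9783 = 6.7974

6.7974


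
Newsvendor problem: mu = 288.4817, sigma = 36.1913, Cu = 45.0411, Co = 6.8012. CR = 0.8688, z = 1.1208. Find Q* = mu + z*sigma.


CR = Cu/(Cu+Co) = 45.0411/(45.0411+6.8012) = 0.8688
z = 1.1208
Q* = 288.4817 + 1.1208 * 36.1913 = 329.0449

329.0449 units


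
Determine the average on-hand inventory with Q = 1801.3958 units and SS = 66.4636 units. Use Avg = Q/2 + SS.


Q/2 = 900.6979
Avg = 900.6979 + 66.4636 = 967.1615

967.1615 units


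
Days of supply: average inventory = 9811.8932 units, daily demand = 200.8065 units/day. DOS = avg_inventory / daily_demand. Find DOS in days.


DOS = 9811.8932 / 200.8065 = 48.8624

48.8624 days


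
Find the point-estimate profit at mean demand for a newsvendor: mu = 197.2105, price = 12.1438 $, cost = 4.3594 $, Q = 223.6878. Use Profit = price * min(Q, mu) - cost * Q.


Sales at mu = min(223.6878, 197.2105) = 197.2105
Revenue = 12.1438 * 197.2105 = 2394.8849
Total cost = 4.3594 * 223.6878 = 975.1446
Profit = 2394.8849 - 975.1446 = 1419.7403

1419.7403 $
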